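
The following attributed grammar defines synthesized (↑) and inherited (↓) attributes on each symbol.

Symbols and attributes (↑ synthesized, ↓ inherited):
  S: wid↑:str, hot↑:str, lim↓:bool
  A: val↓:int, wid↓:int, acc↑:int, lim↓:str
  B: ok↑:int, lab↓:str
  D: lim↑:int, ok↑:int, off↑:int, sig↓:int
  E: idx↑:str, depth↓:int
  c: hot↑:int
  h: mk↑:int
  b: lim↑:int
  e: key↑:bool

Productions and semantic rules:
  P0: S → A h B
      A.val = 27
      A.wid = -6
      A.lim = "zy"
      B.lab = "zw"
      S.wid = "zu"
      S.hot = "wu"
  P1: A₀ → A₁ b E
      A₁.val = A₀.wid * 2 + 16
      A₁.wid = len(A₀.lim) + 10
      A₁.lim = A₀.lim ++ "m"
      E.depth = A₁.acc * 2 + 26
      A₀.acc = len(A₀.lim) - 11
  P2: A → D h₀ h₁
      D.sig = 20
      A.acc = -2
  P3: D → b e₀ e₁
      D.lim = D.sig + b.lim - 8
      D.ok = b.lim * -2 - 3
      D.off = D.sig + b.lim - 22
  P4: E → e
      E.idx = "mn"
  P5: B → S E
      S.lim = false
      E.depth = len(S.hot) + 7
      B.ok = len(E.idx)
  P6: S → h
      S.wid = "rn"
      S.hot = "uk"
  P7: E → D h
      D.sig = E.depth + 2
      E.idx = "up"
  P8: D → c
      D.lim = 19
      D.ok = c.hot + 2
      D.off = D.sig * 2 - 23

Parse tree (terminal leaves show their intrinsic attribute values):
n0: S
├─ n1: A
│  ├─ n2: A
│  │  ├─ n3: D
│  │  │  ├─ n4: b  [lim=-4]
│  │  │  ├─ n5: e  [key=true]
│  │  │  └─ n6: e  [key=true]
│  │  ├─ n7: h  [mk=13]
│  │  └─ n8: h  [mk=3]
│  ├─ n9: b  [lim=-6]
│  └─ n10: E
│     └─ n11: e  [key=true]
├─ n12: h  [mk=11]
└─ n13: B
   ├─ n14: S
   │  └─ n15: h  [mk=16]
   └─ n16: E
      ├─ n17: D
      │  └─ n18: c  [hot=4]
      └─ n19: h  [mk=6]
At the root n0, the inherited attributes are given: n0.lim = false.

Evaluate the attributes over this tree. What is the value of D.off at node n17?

1. n0.lim = false  [given at root]
2. n1.val = 27  [27]
3. n1.wid = -6  [-6]
4. n1.lim = "zy"  ["zy"]
5. n2.val = 4  [A₀.wid * 2 + 16]
6. n2.wid = 12  [len(A₀.lim) + 10]
7. n2.lim = "zym"  [A₀.lim ++ "m"]
8. n3.sig = 20  [20]
9. n4.lim = -4  [terminal]
10. n5.key = true  [terminal]
11. n6.key = true  [terminal]
12. n3.lim = 8  [D.sig + b.lim - 8]
13. n3.ok = 5  [b.lim * -2 - 3]
14. n3.off = -6  [D.sig + b.lim - 22]
15. n7.mk = 13  [terminal]
16. n8.mk = 3  [terminal]
17. n2.acc = -2  [-2]
18. n9.lim = -6  [terminal]
19. n10.depth = 22  [A₁.acc * 2 + 26]
20. n11.key = true  [terminal]
21. n10.idx = "mn"  ["mn"]
22. n1.acc = -9  [len(A₀.lim) - 11]
23. n12.mk = 11  [terminal]
24. n13.lab = "zw"  ["zw"]
25. n14.lim = false  [false]
26. n15.mk = 16  [terminal]
27. n14.wid = "rn"  ["rn"]
28. n14.hot = "uk"  ["uk"]
29. n16.depth = 9  [len(S.hot) + 7]
30. n17.sig = 11  [E.depth + 2]
31. n18.hot = 4  [terminal]
32. n17.lim = 19  [19]
33. n17.ok = 6  [c.hot + 2]
34. n17.off = -1  [D.sig * 2 - 23]
35. n19.mk = 6  [terminal]
36. n16.idx = "up"  ["up"]
37. n13.ok = 2  [len(E.idx)]
38. n0.wid = "zu"  ["zu"]
39. n0.hot = "wu"  ["wu"]

-1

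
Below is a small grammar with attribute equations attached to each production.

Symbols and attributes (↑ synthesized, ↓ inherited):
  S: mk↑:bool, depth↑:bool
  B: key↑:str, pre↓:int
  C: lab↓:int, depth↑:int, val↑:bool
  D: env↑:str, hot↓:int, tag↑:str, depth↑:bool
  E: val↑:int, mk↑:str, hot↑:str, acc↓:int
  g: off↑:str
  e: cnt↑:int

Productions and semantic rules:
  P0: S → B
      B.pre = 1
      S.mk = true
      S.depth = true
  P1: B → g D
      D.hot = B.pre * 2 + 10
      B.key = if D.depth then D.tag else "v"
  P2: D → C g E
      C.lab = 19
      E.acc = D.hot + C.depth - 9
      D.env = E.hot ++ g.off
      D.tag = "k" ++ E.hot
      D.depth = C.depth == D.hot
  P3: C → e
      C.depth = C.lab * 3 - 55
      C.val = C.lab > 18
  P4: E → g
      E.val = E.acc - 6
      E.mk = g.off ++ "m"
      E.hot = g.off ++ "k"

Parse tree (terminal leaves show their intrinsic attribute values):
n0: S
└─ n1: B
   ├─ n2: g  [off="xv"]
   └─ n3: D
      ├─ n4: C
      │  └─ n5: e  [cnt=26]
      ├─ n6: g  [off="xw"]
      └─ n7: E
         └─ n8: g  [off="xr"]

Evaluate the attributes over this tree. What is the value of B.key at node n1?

"v"

1. n1.pre = 1  [1]
2. n2.off = "xv"  [terminal]
3. n3.hot = 12  [B.pre * 2 + 10]
4. n4.lab = 19  [19]
5. n5.cnt = 26  [terminal]
6. n4.depth = 2  [C.lab * 3 - 55]
7. n4.val = true  [C.lab > 18]
8. n6.off = "xw"  [terminal]
9. n7.acc = 5  [D.hot + C.depth - 9]
10. n8.off = "xr"  [terminal]
11. n7.val = -1  [E.acc - 6]
12. n7.mk = "xrm"  [g.off ++ "m"]
13. n7.hot = "xrk"  [g.off ++ "k"]
14. n3.env = "xrkxw"  [E.hot ++ g.off]
15. n3.tag = "kxrk"  ["k" ++ E.hot]
16. n3.depth = false  [C.depth == D.hot]
17. n1.key = "v"  [if D.depth then D.tag else "v"]
18. n0.mk = true  [true]
19. n0.depth = true  [true]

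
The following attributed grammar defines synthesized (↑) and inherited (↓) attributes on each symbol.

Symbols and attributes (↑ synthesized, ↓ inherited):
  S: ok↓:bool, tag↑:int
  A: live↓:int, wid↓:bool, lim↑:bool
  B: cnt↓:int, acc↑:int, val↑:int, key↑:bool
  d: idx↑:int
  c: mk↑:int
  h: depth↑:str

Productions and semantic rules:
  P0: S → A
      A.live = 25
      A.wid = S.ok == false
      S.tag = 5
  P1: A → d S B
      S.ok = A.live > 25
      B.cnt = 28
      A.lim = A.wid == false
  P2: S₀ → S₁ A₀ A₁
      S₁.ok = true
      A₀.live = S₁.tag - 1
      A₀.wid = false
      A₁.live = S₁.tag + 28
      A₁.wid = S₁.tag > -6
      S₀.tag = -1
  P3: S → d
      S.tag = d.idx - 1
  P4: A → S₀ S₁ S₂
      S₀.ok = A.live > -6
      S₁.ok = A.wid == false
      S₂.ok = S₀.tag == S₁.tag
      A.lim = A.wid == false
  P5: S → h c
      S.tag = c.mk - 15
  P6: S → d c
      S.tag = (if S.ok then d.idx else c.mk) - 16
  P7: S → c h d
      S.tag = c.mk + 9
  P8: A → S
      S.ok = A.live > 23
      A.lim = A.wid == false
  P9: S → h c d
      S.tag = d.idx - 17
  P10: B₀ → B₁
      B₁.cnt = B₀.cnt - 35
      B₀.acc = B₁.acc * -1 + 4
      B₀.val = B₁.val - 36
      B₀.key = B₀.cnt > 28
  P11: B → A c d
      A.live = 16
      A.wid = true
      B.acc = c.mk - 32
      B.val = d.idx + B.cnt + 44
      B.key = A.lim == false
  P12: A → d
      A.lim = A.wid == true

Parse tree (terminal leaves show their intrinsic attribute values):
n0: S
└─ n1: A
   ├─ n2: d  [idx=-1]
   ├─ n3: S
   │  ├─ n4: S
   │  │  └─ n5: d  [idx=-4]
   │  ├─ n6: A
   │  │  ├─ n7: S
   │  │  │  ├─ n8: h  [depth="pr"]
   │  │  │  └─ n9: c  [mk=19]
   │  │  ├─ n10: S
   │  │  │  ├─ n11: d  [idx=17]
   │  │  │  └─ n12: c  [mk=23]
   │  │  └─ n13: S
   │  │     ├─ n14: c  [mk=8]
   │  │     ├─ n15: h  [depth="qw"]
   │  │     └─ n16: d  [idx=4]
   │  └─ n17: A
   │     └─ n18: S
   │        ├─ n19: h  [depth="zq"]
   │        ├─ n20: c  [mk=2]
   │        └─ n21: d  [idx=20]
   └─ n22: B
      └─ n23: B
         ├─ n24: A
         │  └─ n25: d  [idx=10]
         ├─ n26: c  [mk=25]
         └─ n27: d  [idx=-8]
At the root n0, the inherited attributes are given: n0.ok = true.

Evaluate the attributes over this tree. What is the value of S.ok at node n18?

false

1. n0.ok = true  [given at root]
2. n1.live = 25  [25]
3. n1.wid = false  [S.ok == false]
4. n2.idx = -1  [terminal]
5. n3.ok = false  [A.live > 25]
6. n4.ok = true  [true]
7. n5.idx = -4  [terminal]
8. n4.tag = -5  [d.idx - 1]
9. n6.live = -6  [S₁.tag - 1]
10. n6.wid = false  [false]
11. n7.ok = false  [A.live > -6]
12. n8.depth = "pr"  [terminal]
13. n9.mk = 19  [terminal]
14. n7.tag = 4  [c.mk - 15]
15. n10.ok = true  [A.wid == false]
16. n11.idx = 17  [terminal]
17. n12.mk = 23  [terminal]
18. n10.tag = 1  [(if S.ok then d.idx else c.mk) - 16]
19. n13.ok = false  [S₀.tag == S₁.tag]
20. n14.mk = 8  [terminal]
21. n15.depth = "qw"  [terminal]
22. n16.idx = 4  [terminal]
23. n13.tag = 17  [c.mk + 9]
24. n6.lim = true  [A.wid == false]
25. n17.live = 23  [S₁.tag + 28]
26. n17.wid = true  [S₁.tag > -6]
27. n18.ok = false  [A.live > 23]
28. n19.depth = "zq"  [terminal]
29. n20.mk = 2  [terminal]
30. n21.idx = 20  [terminal]
31. n18.tag = 3  [d.idx - 17]
32. n17.lim = false  [A.wid == false]
33. n3.tag = -1  [-1]
34. n22.cnt = 28  [28]
35. n23.cnt = -7  [B₀.cnt - 35]
36. n24.live = 16  [16]
37. n24.wid = true  [true]
38. n25.idx = 10  [terminal]
39. n24.lim = true  [A.wid == true]
40. n26.mk = 25  [terminal]
41. n27.idx = -8  [terminal]
42. n23.acc = -7  [c.mk - 32]
43. n23.val = 29  [d.idx + B.cnt + 44]
44. n23.key = false  [A.lim == false]
45. n22.acc = 11  [B₁.acc * -1 + 4]
46. n22.val = -7  [B₁.val - 36]
47. n22.key = false  [B₀.cnt > 28]
48. n1.lim = true  [A.wid == false]
49. n0.tag = 5  [5]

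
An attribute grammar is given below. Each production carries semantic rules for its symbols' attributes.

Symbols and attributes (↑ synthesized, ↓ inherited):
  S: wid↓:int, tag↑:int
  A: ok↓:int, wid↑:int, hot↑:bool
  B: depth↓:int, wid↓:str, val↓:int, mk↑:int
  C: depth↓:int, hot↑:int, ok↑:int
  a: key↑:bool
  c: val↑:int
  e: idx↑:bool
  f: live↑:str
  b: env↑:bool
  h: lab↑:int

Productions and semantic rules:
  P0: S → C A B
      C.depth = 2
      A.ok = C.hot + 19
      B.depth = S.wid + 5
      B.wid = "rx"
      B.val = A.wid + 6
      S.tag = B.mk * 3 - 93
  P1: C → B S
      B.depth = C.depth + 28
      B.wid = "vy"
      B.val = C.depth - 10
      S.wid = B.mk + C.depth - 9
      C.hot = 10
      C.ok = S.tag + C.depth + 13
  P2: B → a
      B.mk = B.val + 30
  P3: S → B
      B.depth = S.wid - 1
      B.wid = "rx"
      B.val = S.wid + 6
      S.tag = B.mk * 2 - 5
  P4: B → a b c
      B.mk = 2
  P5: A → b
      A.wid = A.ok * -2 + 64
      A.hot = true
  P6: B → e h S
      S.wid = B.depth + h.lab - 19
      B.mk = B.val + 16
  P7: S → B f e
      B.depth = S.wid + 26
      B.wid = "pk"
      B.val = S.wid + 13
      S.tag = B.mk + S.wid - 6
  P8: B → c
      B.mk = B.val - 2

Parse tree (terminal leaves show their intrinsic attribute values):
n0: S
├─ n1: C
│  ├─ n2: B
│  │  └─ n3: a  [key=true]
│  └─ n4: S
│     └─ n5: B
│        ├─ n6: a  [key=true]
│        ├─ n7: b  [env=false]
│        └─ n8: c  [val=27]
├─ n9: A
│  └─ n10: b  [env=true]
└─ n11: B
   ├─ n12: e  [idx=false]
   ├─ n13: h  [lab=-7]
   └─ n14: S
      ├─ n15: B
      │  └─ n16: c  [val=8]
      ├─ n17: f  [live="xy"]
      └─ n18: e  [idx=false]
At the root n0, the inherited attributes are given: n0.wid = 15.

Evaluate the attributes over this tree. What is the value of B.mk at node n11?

28

1. n0.wid = 15  [given at root]
2. n1.depth = 2  [2]
3. n2.depth = 30  [C.depth + 28]
4. n2.wid = "vy"  ["vy"]
5. n2.val = -8  [C.depth - 10]
6. n3.key = true  [terminal]
7. n2.mk = 22  [B.val + 30]
8. n4.wid = 15  [B.mk + C.depth - 9]
9. n5.depth = 14  [S.wid - 1]
10. n5.wid = "rx"  ["rx"]
11. n5.val = 21  [S.wid + 6]
12. n6.key = true  [terminal]
13. n7.env = false  [terminal]
14. n8.val = 27  [terminal]
15. n5.mk = 2  [2]
16. n4.tag = -1  [B.mk * 2 - 5]
17. n1.hot = 10  [10]
18. n1.ok = 14  [S.tag + C.depth + 13]
19. n9.ok = 29  [C.hot + 19]
20. n10.env = true  [terminal]
21. n9.wid = 6  [A.ok * -2 + 64]
22. n9.hot = true  [true]
23. n11.depth = 20  [S.wid + 5]
24. n11.wid = "rx"  ["rx"]
25. n11.val = 12  [A.wid + 6]
26. n12.idx = false  [terminal]
27. n13.lab = -7  [terminal]
28. n14.wid = -6  [B.depth + h.lab - 19]
29. n15.depth = 20  [S.wid + 26]
30. n15.wid = "pk"  ["pk"]
31. n15.val = 7  [S.wid + 13]
32. n16.val = 8  [terminal]
33. n15.mk = 5  [B.val - 2]
34. n17.live = "xy"  [terminal]
35. n18.idx = false  [terminal]
36. n14.tag = -7  [B.mk + S.wid - 6]
37. n11.mk = 28  [B.val + 16]
38. n0.tag = -9  [B.mk * 3 - 93]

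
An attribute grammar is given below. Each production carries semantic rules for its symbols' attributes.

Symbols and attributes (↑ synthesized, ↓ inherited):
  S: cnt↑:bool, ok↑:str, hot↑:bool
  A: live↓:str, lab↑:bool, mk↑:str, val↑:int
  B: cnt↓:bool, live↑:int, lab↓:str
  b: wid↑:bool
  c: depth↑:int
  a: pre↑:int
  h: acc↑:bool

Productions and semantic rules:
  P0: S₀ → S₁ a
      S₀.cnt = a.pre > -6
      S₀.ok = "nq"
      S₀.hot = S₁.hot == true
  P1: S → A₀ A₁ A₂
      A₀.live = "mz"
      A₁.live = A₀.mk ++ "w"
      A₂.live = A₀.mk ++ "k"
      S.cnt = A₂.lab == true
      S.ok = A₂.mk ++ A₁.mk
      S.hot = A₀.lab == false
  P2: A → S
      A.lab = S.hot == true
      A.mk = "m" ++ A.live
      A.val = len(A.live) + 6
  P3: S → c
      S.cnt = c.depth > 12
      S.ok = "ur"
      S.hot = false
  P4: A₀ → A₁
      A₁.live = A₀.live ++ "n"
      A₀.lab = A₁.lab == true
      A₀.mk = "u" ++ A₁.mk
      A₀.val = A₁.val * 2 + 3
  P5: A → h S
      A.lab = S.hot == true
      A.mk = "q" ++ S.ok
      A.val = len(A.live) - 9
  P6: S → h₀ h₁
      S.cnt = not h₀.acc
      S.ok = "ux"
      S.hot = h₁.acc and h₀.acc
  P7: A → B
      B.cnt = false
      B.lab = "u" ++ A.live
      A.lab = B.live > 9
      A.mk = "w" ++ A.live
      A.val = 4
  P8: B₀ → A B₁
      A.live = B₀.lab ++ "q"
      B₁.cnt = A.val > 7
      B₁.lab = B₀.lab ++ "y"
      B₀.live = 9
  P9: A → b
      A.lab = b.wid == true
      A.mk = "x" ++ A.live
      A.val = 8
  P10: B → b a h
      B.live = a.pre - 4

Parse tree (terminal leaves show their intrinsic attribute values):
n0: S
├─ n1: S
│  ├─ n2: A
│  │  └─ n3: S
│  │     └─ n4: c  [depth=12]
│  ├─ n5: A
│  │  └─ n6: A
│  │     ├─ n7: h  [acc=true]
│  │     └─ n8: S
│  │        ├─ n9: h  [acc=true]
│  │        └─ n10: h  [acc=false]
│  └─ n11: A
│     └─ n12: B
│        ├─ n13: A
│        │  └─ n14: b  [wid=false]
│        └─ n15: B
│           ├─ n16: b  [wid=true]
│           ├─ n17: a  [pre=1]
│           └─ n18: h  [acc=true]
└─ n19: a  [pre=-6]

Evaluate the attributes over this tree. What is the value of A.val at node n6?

-4

1. n2.live = "mz"  ["mz"]
2. n4.depth = 12  [terminal]
3. n3.cnt = false  [c.depth > 12]
4. n3.ok = "ur"  ["ur"]
5. n3.hot = false  [false]
6. n2.lab = false  [S.hot == true]
7. n2.mk = "mmz"  ["m" ++ A.live]
8. n2.val = 8  [len(A.live) + 6]
9. n5.live = "mmzw"  [A₀.mk ++ "w"]
10. n6.live = "mmzwn"  [A₀.live ++ "n"]
11. n7.acc = true  [terminal]
12. n9.acc = true  [terminal]
13. n10.acc = false  [terminal]
14. n8.cnt = false  [not h₀.acc]
15. n8.ok = "ux"  ["ux"]
16. n8.hot = false  [h₁.acc and h₀.acc]
17. n6.lab = false  [S.hot == true]
18. n6.mk = "qux"  ["q" ++ S.ok]
19. n6.val = -4  [len(A.live) - 9]
20. n5.lab = false  [A₁.lab == true]
21. n5.mk = "uqux"  ["u" ++ A₁.mk]
22. n5.val = -5  [A₁.val * 2 + 3]
23. n11.live = "mmzk"  [A₀.mk ++ "k"]
24. n12.cnt = false  [false]
25. n12.lab = "ummzk"  ["u" ++ A.live]
26. n13.live = "ummzkq"  [B₀.lab ++ "q"]
27. n14.wid = false  [terminal]
28. n13.lab = false  [b.wid == true]
29. n13.mk = "xummzkq"  ["x" ++ A.live]
30. n13.val = 8  [8]
31. n15.cnt = true  [A.val > 7]
32. n15.lab = "ummzky"  [B₀.lab ++ "y"]
33. n16.wid = true  [terminal]
34. n17.pre = 1  [terminal]
35. n18.acc = true  [terminal]
36. n15.live = -3  [a.pre - 4]
37. n12.live = 9  [9]
38. n11.lab = false  [B.live > 9]
39. n11.mk = "wmmzk"  ["w" ++ A.live]
40. n11.val = 4  [4]
41. n1.cnt = false  [A₂.lab == true]
42. n1.ok = "wmmzkuqux"  [A₂.mk ++ A₁.mk]
43. n1.hot = true  [A₀.lab == false]
44. n19.pre = -6  [terminal]
45. n0.cnt = false  [a.pre > -6]
46. n0.ok = "nq"  ["nq"]
47. n0.hot = true  [S₁.hot == true]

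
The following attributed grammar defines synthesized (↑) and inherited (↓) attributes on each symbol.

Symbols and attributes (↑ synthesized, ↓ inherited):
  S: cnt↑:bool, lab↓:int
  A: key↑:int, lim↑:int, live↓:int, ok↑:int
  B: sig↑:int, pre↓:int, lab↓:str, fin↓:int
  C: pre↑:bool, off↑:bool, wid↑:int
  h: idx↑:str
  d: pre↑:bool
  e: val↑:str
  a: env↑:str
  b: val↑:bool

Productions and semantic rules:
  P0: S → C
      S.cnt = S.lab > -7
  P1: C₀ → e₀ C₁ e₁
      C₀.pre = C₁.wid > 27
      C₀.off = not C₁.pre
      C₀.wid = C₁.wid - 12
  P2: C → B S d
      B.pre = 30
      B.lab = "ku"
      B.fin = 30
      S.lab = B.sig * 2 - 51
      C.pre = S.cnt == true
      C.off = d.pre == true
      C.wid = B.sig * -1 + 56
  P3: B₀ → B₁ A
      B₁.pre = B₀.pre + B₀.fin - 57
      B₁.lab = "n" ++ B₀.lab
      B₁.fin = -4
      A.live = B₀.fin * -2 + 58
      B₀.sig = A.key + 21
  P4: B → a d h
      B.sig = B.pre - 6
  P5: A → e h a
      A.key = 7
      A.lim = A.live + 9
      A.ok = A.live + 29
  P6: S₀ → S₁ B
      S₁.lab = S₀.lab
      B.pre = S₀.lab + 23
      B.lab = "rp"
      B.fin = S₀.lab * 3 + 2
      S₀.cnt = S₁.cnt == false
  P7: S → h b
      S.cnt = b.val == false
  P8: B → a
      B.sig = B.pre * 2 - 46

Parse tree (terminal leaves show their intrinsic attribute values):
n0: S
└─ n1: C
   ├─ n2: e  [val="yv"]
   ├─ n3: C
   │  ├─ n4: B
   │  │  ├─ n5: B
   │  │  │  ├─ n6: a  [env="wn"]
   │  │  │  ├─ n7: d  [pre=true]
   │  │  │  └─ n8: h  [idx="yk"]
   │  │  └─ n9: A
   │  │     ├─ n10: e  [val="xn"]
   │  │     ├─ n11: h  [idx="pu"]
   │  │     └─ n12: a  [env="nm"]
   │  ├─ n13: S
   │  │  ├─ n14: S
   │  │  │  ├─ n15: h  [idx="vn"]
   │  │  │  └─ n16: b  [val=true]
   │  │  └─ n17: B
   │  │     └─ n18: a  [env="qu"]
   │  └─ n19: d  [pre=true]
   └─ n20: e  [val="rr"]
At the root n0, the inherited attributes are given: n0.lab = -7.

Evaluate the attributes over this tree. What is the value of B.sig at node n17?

10

1. n0.lab = -7  [given at root]
2. n2.val = "yv"  [terminal]
3. n4.pre = 30  [30]
4. n4.lab = "ku"  ["ku"]
5. n4.fin = 30  [30]
6. n5.pre = 3  [B₀.pre + B₀.fin - 57]
7. n5.lab = "nku"  ["n" ++ B₀.lab]
8. n5.fin = -4  [-4]
9. n6.env = "wn"  [terminal]
10. n7.pre = true  [terminal]
11. n8.idx = "yk"  [terminal]
12. n5.sig = -3  [B.pre - 6]
13. n9.live = -2  [B₀.fin * -2 + 58]
14. n10.val = "xn"  [terminal]
15. n11.idx = "pu"  [terminal]
16. n12.env = "nm"  [terminal]
17. n9.key = 7  [7]
18. n9.lim = 7  [A.live + 9]
19. n9.ok = 27  [A.live + 29]
20. n4.sig = 28  [A.key + 21]
21. n13.lab = 5  [B.sig * 2 - 51]
22. n14.lab = 5  [S₀.lab]
23. n15.idx = "vn"  [terminal]
24. n16.val = true  [terminal]
25. n14.cnt = false  [b.val == false]
26. n17.pre = 28  [S₀.lab + 23]
27. n17.lab = "rp"  ["rp"]
28. n17.fin = 17  [S₀.lab * 3 + 2]
29. n18.env = "qu"  [terminal]
30. n17.sig = 10  [B.pre * 2 - 46]
31. n13.cnt = true  [S₁.cnt == false]
32. n19.pre = true  [terminal]
33. n3.pre = true  [S.cnt == true]
34. n3.off = true  [d.pre == true]
35. n3.wid = 28  [B.sig * -1 + 56]
36. n20.val = "rr"  [terminal]
37. n1.pre = true  [C₁.wid > 27]
38. n1.off = false  [not C₁.pre]
39. n1.wid = 16  [C₁.wid - 12]
40. n0.cnt = false  [S.lab > -7]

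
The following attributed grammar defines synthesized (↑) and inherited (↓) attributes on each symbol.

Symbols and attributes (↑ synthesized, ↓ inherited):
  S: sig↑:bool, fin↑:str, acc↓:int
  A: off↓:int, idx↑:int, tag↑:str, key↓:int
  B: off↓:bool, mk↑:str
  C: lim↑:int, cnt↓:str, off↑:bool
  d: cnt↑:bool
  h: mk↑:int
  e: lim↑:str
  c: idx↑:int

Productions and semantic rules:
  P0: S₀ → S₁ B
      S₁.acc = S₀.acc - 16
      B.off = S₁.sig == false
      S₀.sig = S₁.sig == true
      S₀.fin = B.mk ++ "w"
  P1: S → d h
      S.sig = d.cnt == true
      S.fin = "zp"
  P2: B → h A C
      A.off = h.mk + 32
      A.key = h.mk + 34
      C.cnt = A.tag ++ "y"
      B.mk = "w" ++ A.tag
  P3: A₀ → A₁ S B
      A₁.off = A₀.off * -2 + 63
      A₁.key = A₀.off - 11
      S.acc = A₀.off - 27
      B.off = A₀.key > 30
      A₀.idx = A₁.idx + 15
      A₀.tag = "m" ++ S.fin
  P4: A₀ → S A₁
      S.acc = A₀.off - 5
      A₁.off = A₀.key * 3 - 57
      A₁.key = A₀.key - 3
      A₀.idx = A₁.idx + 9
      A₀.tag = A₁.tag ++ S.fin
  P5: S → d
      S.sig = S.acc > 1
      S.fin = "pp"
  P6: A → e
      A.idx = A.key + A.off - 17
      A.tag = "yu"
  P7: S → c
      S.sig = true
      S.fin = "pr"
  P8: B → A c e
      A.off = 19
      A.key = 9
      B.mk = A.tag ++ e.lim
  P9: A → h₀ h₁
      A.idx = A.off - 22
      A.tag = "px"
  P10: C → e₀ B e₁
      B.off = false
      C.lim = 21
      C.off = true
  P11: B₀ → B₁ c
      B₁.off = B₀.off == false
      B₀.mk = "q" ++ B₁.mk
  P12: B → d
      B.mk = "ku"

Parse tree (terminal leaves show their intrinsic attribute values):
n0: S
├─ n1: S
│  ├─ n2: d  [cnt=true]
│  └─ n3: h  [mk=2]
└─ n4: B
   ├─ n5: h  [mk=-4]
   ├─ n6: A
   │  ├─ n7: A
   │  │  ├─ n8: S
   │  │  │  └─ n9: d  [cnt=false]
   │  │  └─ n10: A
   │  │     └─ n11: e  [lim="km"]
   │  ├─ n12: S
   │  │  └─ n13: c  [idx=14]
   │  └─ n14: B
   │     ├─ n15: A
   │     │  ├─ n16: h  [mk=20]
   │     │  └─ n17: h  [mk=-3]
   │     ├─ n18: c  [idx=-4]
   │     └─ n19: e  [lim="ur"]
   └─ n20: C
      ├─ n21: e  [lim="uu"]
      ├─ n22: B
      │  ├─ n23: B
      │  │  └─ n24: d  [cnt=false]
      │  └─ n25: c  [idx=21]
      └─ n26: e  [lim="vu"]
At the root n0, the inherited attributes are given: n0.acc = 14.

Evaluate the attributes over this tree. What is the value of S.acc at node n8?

2

1. n0.acc = 14  [given at root]
2. n1.acc = -2  [S₀.acc - 16]
3. n2.cnt = true  [terminal]
4. n3.mk = 2  [terminal]
5. n1.sig = true  [d.cnt == true]
6. n1.fin = "zp"  ["zp"]
7. n4.off = false  [S₁.sig == false]
8. n5.mk = -4  [terminal]
9. n6.off = 28  [h.mk + 32]
10. n6.key = 30  [h.mk + 34]
11. n7.off = 7  [A₀.off * -2 + 63]
12. n7.key = 17  [A₀.off - 11]
13. n8.acc = 2  [A₀.off - 5]
14. n9.cnt = false  [terminal]
15. n8.sig = true  [S.acc > 1]
16. n8.fin = "pp"  ["pp"]
17. n10.off = -6  [A₀.key * 3 - 57]
18. n10.key = 14  [A₀.key - 3]
19. n11.lim = "km"  [terminal]
20. n10.idx = -9  [A.key + A.off - 17]
21. n10.tag = "yu"  ["yu"]
22. n7.idx = 0  [A₁.idx + 9]
23. n7.tag = "yupp"  [A₁.tag ++ S.fin]
24. n12.acc = 1  [A₀.off - 27]
25. n13.idx = 14  [terminal]
26. n12.sig = true  [true]
27. n12.fin = "pr"  ["pr"]
28. n14.off = false  [A₀.key > 30]
29. n15.off = 19  [19]
30. n15.key = 9  [9]
31. n16.mk = 20  [terminal]
32. n17.mk = -3  [terminal]
33. n15.idx = -3  [A.off - 22]
34. n15.tag = "px"  ["px"]
35. n18.idx = -4  [terminal]
36. n19.lim = "ur"  [terminal]
37. n14.mk = "pxur"  [A.tag ++ e.lim]
38. n6.idx = 15  [A₁.idx + 15]
39. n6.tag = "mpr"  ["m" ++ S.fin]
40. n20.cnt = "mpry"  [A.tag ++ "y"]
41. n21.lim = "uu"  [terminal]
42. n22.off = false  [false]
43. n23.off = true  [B₀.off == false]
44. n24.cnt = false  [terminal]
45. n23.mk = "ku"  ["ku"]
46. n25.idx = 21  [terminal]
47. n22.mk = "qku"  ["q" ++ B₁.mk]
48. n26.lim = "vu"  [terminal]
49. n20.lim = 21  [21]
50. n20.off = true  [true]
51. n4.mk = "wmpr"  ["w" ++ A.tag]
52. n0.sig = true  [S₁.sig == true]
53. n0.fin = "wmprw"  [B.mk ++ "w"]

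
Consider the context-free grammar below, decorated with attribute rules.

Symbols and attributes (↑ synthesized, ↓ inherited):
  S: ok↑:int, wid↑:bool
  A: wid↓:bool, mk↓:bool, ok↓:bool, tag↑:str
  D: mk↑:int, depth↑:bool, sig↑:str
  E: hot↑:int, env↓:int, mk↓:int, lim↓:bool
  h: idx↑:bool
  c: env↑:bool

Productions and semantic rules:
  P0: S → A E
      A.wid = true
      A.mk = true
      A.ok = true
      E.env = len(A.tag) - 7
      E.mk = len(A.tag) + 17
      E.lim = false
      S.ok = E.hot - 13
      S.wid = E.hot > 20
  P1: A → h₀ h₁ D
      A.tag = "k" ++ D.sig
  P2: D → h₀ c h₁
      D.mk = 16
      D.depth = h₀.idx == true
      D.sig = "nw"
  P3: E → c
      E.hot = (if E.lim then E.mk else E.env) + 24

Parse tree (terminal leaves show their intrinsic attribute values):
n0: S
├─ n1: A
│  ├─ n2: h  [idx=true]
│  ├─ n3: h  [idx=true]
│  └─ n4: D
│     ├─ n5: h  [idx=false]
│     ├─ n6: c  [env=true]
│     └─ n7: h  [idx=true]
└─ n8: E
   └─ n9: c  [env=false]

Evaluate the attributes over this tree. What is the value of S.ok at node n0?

1. n1.wid = true  [true]
2. n1.mk = true  [true]
3. n1.ok = true  [true]
4. n2.idx = true  [terminal]
5. n3.idx = true  [terminal]
6. n5.idx = false  [terminal]
7. n6.env = true  [terminal]
8. n7.idx = true  [terminal]
9. n4.mk = 16  [16]
10. n4.depth = false  [h₀.idx == true]
11. n4.sig = "nw"  ["nw"]
12. n1.tag = "knw"  ["k" ++ D.sig]
13. n8.env = -4  [len(A.tag) - 7]
14. n8.mk = 20  [len(A.tag) + 17]
15. n8.lim = false  [false]
16. n9.env = false  [terminal]
17. n8.hot = 20  [(if E.lim then E.mk else E.env) + 24]
18. n0.ok = 7  [E.hot - 13]
19. n0.wid = false  [E.hot > 20]

7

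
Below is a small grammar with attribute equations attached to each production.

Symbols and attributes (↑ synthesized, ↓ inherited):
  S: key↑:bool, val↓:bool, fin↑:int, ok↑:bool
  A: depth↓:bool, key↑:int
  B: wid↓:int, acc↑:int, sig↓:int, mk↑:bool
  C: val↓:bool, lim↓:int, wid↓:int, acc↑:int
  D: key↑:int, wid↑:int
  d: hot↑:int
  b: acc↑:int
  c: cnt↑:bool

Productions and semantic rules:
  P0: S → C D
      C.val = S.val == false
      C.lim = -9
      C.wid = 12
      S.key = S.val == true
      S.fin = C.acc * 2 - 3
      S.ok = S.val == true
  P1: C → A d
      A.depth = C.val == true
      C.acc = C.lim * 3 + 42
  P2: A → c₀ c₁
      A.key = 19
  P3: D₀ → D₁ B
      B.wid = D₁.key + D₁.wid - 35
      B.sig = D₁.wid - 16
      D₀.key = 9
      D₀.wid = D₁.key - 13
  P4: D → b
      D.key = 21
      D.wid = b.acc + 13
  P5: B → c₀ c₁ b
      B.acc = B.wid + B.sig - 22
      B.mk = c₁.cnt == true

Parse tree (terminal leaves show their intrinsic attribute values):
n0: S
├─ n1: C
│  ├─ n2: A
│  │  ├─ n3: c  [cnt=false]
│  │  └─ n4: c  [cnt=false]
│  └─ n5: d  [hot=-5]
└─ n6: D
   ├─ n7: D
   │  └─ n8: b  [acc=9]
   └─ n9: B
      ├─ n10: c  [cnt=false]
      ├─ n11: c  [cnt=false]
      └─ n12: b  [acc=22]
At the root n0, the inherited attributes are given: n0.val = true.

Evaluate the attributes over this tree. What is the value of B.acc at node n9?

-8

1. n0.val = true  [given at root]
2. n1.val = false  [S.val == false]
3. n1.lim = -9  [-9]
4. n1.wid = 12  [12]
5. n2.depth = false  [C.val == true]
6. n3.cnt = false  [terminal]
7. n4.cnt = false  [terminal]
8. n2.key = 19  [19]
9. n5.hot = -5  [terminal]
10. n1.acc = 15  [C.lim * 3 + 42]
11. n8.acc = 9  [terminal]
12. n7.key = 21  [21]
13. n7.wid = 22  [b.acc + 13]
14. n9.wid = 8  [D₁.key + D₁.wid - 35]
15. n9.sig = 6  [D₁.wid - 16]
16. n10.cnt = false  [terminal]
17. n11.cnt = false  [terminal]
18. n12.acc = 22  [terminal]
19. n9.acc = -8  [B.wid + B.sig - 22]
20. n9.mk = false  [c₁.cnt == true]
21. n6.key = 9  [9]
22. n6.wid = 8  [D₁.key - 13]
23. n0.key = true  [S.val == true]
24. n0.fin = 27  [C.acc * 2 - 3]
25. n0.ok = true  [S.val == true]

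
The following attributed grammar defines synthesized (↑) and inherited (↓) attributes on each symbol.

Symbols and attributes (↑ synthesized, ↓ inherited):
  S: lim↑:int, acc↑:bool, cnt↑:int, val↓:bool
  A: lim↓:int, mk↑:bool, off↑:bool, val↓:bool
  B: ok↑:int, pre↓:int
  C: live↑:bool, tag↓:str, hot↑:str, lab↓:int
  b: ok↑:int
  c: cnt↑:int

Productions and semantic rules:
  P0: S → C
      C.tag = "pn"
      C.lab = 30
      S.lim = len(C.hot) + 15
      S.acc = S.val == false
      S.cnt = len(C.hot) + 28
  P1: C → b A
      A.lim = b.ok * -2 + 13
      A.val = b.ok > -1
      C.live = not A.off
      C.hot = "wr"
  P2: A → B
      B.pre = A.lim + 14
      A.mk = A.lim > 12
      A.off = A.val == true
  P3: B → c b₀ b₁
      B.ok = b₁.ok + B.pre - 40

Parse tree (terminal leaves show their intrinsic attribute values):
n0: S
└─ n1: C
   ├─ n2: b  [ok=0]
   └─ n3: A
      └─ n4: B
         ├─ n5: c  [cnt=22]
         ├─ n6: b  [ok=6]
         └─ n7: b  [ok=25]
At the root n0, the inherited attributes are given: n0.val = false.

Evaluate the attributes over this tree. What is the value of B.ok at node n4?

12

1. n0.val = false  [given at root]
2. n1.tag = "pn"  ["pn"]
3. n1.lab = 30  [30]
4. n2.ok = 0  [terminal]
5. n3.lim = 13  [b.ok * -2 + 13]
6. n3.val = true  [b.ok > -1]
7. n4.pre = 27  [A.lim + 14]
8. n5.cnt = 22  [terminal]
9. n6.ok = 6  [terminal]
10. n7.ok = 25  [terminal]
11. n4.ok = 12  [b₁.ok + B.pre - 40]
12. n3.mk = true  [A.lim > 12]
13. n3.off = true  [A.val == true]
14. n1.live = false  [not A.off]
15. n1.hot = "wr"  ["wr"]
16. n0.lim = 17  [len(C.hot) + 15]
17. n0.acc = true  [S.val == false]
18. n0.cnt = 30  [len(C.hot) + 28]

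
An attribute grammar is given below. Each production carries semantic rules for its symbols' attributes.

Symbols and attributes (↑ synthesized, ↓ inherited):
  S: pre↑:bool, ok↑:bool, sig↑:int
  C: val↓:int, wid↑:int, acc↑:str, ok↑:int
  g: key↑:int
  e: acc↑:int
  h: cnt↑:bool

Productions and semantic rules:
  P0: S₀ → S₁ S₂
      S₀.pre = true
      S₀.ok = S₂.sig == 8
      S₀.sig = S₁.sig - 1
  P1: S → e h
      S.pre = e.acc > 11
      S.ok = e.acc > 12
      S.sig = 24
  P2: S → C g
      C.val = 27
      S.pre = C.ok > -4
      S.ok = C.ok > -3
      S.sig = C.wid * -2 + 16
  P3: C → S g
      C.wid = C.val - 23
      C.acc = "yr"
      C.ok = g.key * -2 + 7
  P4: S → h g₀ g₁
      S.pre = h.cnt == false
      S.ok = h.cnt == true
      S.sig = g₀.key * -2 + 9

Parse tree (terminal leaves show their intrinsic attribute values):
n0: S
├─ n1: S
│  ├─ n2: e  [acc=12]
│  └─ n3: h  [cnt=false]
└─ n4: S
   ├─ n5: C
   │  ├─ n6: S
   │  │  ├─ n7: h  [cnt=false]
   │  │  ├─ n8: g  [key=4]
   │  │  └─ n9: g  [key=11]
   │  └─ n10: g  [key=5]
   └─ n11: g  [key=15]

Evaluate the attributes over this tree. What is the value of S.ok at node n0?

1. n2.acc = 12  [terminal]
2. n3.cnt = false  [terminal]
3. n1.pre = true  [e.acc > 11]
4. n1.ok = false  [e.acc > 12]
5. n1.sig = 24  [24]
6. n5.val = 27  [27]
7. n7.cnt = false  [terminal]
8. n8.key = 4  [terminal]
9. n9.key = 11  [terminal]
10. n6.pre = true  [h.cnt == false]
11. n6.ok = false  [h.cnt == true]
12. n6.sig = 1  [g₀.key * -2 + 9]
13. n10.key = 5  [terminal]
14. n5.wid = 4  [C.val - 23]
15. n5.acc = "yr"  ["yr"]
16. n5.ok = -3  [g.key * -2 + 7]
17. n11.key = 15  [terminal]
18. n4.pre = true  [C.ok > -4]
19. n4.ok = false  [C.ok > -3]
20. n4.sig = 8  [C.wid * -2 + 16]
21. n0.pre = true  [true]
22. n0.ok = true  [S₂.sig == 8]
23. n0.sig = 23  [S₁.sig - 1]

true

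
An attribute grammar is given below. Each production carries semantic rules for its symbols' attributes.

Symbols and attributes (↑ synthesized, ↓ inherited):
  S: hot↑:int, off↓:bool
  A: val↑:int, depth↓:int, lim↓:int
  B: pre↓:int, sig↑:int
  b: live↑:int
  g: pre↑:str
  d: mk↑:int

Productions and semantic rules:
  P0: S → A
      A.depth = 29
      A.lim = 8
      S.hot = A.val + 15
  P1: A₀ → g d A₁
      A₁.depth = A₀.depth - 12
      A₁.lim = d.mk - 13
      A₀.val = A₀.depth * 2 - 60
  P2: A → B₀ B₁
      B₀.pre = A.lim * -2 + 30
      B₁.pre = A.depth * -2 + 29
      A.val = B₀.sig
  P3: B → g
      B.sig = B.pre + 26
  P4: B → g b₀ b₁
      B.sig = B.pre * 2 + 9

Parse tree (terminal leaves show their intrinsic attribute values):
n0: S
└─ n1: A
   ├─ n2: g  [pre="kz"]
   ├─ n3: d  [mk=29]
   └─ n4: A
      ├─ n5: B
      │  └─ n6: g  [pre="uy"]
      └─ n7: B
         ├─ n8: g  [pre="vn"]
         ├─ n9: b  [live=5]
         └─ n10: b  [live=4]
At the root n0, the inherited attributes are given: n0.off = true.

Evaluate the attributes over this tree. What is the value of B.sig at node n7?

1. n0.off = true  [given at root]
2. n1.depth = 29  [29]
3. n1.lim = 8  [8]
4. n2.pre = "kz"  [terminal]
5. n3.mk = 29  [terminal]
6. n4.depth = 17  [A₀.depth - 12]
7. n4.lim = 16  [d.mk - 13]
8. n5.pre = -2  [A.lim * -2 + 30]
9. n6.pre = "uy"  [terminal]
10. n5.sig = 24  [B.pre + 26]
11. n7.pre = -5  [A.depth * -2 + 29]
12. n8.pre = "vn"  [terminal]
13. n9.live = 5  [terminal]
14. n10.live = 4  [terminal]
15. n7.sig = -1  [B.pre * 2 + 9]
16. n4.val = 24  [B₀.sig]
17. n1.val = -2  [A₀.depth * 2 - 60]
18. n0.hot = 13  [A.val + 15]

-1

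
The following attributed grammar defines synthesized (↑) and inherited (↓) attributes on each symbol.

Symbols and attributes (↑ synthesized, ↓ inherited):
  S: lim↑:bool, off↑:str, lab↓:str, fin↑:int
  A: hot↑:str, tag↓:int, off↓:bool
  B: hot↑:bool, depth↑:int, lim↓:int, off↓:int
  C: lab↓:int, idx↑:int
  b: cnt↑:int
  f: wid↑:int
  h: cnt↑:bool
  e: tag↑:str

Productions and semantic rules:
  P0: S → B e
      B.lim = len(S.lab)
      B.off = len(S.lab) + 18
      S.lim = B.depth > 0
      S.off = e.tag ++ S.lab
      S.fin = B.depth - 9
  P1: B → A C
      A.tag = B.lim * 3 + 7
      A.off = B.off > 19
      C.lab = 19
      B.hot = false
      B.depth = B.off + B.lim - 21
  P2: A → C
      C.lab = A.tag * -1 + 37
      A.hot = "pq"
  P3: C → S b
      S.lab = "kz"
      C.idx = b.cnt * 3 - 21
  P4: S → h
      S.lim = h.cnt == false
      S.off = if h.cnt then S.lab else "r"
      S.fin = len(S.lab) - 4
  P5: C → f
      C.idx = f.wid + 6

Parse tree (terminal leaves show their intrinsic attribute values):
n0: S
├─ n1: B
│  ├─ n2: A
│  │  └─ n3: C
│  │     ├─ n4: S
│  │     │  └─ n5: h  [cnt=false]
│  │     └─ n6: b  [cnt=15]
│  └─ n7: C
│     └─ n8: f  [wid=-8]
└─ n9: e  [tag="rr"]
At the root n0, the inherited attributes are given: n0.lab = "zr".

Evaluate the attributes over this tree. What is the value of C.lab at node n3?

1. n0.lab = "zr"  [given at root]
2. n1.lim = 2  [len(S.lab)]
3. n1.off = 20  [len(S.lab) + 18]
4. n2.tag = 13  [B.lim * 3 + 7]
5. n2.off = true  [B.off > 19]
6. n3.lab = 24  [A.tag * -1 + 37]
7. n4.lab = "kz"  ["kz"]
8. n5.cnt = false  [terminal]
9. n4.lim = true  [h.cnt == false]
10. n4.off = "r"  [if h.cnt then S.lab else "r"]
11. n4.fin = -2  [len(S.lab) - 4]
12. n6.cnt = 15  [terminal]
13. n3.idx = 24  [b.cnt * 3 - 21]
14. n2.hot = "pq"  ["pq"]
15. n7.lab = 19  [19]
16. n8.wid = -8  [terminal]
17. n7.idx = -2  [f.wid + 6]
18. n1.hot = false  [false]
19. n1.depth = 1  [B.off + B.lim - 21]
20. n9.tag = "rr"  [terminal]
21. n0.lim = true  [B.depth > 0]
22. n0.off = "rrzr"  [e.tag ++ S.lab]
23. n0.fin = -8  [B.depth - 9]

24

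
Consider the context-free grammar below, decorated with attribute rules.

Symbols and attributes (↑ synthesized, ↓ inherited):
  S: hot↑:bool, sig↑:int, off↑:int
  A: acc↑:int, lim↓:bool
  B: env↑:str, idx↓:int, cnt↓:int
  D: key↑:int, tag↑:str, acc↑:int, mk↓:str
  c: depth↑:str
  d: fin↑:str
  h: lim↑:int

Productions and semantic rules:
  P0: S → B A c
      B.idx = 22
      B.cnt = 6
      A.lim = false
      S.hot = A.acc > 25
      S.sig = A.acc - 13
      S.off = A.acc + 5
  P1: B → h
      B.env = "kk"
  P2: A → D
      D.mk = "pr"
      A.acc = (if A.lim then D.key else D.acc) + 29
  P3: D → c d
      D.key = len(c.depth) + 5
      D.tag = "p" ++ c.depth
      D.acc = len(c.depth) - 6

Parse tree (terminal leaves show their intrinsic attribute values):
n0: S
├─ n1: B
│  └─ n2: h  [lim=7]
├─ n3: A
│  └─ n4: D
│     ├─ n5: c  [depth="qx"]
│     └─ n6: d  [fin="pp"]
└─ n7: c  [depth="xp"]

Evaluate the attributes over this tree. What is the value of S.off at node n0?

30

1. n1.idx = 22  [22]
2. n1.cnt = 6  [6]
3. n2.lim = 7  [terminal]
4. n1.env = "kk"  ["kk"]
5. n3.lim = false  [false]
6. n4.mk = "pr"  ["pr"]
7. n5.depth = "qx"  [terminal]
8. n6.fin = "pp"  [terminal]
9. n4.key = 7  [len(c.depth) + 5]
10. n4.tag = "pqx"  ["p" ++ c.depth]
11. n4.acc = -4  [len(c.depth) - 6]
12. n3.acc = 25  [(if A.lim then D.key else D.acc) + 29]
13. n7.depth = "xp"  [terminal]
14. n0.hot = false  [A.acc > 25]
15. n0.sig = 12  [A.acc - 13]
16. n0.off = 30  [A.acc + 5]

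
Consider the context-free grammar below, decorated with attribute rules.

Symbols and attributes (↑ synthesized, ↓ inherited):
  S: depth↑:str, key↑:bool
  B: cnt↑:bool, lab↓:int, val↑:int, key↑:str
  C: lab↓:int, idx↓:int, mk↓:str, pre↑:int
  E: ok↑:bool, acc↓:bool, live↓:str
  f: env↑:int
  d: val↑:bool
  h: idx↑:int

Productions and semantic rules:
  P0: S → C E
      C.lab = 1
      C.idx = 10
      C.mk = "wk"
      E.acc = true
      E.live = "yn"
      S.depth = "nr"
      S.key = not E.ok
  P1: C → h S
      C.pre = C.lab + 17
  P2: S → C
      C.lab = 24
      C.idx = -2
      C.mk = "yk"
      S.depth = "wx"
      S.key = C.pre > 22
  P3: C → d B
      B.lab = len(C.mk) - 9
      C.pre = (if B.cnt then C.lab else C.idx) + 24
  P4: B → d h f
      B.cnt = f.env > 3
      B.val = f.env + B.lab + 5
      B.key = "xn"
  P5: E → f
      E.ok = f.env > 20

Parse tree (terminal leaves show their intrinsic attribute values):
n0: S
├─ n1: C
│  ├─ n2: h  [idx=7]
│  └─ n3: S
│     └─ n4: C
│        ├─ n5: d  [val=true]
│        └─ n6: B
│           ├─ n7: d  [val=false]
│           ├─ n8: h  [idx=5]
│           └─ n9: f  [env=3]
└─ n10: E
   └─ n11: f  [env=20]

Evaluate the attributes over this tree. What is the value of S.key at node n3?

1. n1.lab = 1  [1]
2. n1.idx = 10  [10]
3. n1.mk = "wk"  ["wk"]
4. n2.idx = 7  [terminal]
5. n4.lab = 24  [24]
6. n4.idx = -2  [-2]
7. n4.mk = "yk"  ["yk"]
8. n5.val = true  [terminal]
9. n6.lab = -7  [len(C.mk) - 9]
10. n7.val = false  [terminal]
11. n8.idx = 5  [terminal]
12. n9.env = 3  [terminal]
13. n6.cnt = false  [f.env > 3]
14. n6.val = 1  [f.env + B.lab + 5]
15. n6.key = "xn"  ["xn"]
16. n4.pre = 22  [(if B.cnt then C.lab else C.idx) + 24]
17. n3.depth = "wx"  ["wx"]
18. n3.key = false  [C.pre > 22]
19. n1.pre = 18  [C.lab + 17]
20. n10.acc = true  [true]
21. n10.live = "yn"  ["yn"]
22. n11.env = 20  [terminal]
23. n10.ok = false  [f.env > 20]
24. n0.depth = "nr"  ["nr"]
25. n0.key = true  [not E.ok]

false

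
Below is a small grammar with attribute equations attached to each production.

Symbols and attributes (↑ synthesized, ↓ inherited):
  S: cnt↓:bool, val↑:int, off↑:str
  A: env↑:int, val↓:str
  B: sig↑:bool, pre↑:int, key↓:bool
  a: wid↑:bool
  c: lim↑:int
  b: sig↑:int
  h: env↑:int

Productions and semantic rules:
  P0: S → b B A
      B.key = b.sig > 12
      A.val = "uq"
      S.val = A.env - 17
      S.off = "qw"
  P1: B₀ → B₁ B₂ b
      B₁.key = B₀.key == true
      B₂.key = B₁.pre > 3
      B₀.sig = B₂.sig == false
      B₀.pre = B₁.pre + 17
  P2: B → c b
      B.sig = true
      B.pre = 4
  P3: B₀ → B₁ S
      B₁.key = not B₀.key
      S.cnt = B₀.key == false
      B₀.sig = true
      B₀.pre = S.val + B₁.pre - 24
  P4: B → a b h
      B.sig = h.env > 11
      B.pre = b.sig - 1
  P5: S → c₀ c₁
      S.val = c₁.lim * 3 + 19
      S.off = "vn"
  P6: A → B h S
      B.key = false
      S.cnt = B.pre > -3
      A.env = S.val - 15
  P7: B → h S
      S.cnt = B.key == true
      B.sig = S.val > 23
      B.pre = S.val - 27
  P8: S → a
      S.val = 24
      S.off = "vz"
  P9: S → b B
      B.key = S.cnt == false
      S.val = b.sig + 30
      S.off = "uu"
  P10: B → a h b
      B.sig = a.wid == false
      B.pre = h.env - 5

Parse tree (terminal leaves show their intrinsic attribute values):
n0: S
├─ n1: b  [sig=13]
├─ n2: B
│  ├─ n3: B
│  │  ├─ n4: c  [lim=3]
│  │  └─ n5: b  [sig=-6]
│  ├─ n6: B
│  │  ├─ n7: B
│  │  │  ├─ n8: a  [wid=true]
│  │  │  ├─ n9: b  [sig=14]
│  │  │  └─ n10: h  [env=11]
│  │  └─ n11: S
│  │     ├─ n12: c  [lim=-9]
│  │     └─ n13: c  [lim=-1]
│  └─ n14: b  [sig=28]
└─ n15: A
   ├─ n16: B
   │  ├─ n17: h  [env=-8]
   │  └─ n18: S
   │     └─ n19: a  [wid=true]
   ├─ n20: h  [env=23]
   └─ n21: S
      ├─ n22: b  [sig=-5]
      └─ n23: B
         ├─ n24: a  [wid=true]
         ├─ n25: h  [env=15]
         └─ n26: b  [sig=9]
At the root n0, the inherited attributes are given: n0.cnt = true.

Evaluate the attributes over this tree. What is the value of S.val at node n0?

-7

1. n0.cnt = true  [given at root]
2. n1.sig = 13  [terminal]
3. n2.key = true  [b.sig > 12]
4. n3.key = true  [B₀.key == true]
5. n4.lim = 3  [terminal]
6. n5.sig = -6  [terminal]
7. n3.sig = true  [true]
8. n3.pre = 4  [4]
9. n6.key = true  [B₁.pre > 3]
10. n7.key = false  [not B₀.key]
11. n8.wid = true  [terminal]
12. n9.sig = 14  [terminal]
13. n10.env = 11  [terminal]
14. n7.sig = false  [h.env > 11]
15. n7.pre = 13  [b.sig - 1]
16. n11.cnt = false  [B₀.key == false]
17. n12.lim = -9  [terminal]
18. n13.lim = -1  [terminal]
19. n11.val = 16  [c₁.lim * 3 + 19]
20. n11.off = "vn"  ["vn"]
21. n6.sig = true  [true]
22. n6.pre = 5  [S.val + B₁.pre - 24]
23. n14.sig = 28  [terminal]
24. n2.sig = false  [B₂.sig == false]
25. n2.pre = 21  [B₁.pre + 17]
26. n15.val = "uq"  ["uq"]
27. n16.key = false  [false]
28. n17.env = -8  [terminal]
29. n18.cnt = false  [B.key == true]
30. n19.wid = true  [terminal]
31. n18.val = 24  [24]
32. n18.off = "vz"  ["vz"]
33. n16.sig = true  [S.val > 23]
34. n16.pre = -3  [S.val - 27]
35. n20.env = 23  [terminal]
36. n21.cnt = false  [B.pre > -3]
37. n22.sig = -5  [terminal]
38. n23.key = true  [S.cnt == false]
39. n24.wid = true  [terminal]
40. n25.env = 15  [terminal]
41. n26.sig = 9  [terminal]
42. n23.sig = false  [a.wid == false]
43. n23.pre = 10  [h.env - 5]
44. n21.val = 25  [b.sig + 30]
45. n21.off = "uu"  ["uu"]
46. n15.env = 10  [S.val - 15]
47. n0.val = -7  [A.env - 17]
48. n0.off = "qw"  ["qw"]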